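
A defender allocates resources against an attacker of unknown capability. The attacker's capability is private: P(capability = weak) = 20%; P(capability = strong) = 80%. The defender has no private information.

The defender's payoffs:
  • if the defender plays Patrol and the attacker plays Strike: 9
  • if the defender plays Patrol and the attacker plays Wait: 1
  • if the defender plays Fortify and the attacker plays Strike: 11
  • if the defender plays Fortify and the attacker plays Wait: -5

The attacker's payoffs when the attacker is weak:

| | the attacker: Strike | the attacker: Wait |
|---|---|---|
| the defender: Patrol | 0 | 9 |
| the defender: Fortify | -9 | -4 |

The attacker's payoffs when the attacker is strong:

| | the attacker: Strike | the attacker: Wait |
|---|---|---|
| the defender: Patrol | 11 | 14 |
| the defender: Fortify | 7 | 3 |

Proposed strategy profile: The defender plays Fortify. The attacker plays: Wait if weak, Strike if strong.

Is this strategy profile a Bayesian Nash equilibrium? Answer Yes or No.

The defender plays Fortify: E[Fortify] = 0.2·(-5) + 0.8·(11) = 7.8; E[Patrol] = 7.4. Best-responding. ✓
The attacker (capability weak), facing Fortify: Strike gives -9, Wait gives -4. Proposed Wait is best. ✓
The attacker (capability strong), facing Fortify: Strike gives 7, Wait gives 3. Proposed Strike is best. ✓

Yes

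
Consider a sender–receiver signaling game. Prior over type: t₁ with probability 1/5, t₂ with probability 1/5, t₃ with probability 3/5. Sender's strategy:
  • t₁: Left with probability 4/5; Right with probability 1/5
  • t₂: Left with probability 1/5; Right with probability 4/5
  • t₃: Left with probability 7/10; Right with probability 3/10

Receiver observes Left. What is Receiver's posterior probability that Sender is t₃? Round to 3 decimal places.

0.677

Apply Bayes' rule using the sender's strategy as the likelihood.
P(Left) = (1/5)·(4/5) + (1/5)·(1/5) + (3/5)·(7/10) = 31/50
P(t₃ | Left) = ((3/5)·(7/10)) / (31/50) = (21/50) / (31/50) = 21/31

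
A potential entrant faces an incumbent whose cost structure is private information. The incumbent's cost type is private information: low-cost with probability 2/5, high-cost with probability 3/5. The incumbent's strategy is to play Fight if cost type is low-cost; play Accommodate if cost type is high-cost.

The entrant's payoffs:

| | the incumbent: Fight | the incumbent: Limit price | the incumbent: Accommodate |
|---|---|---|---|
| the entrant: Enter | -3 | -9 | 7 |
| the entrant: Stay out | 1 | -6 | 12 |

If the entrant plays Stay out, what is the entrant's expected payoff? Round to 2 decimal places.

7.60

E[Stay out] = 2/5·1 + 3/5·12 = 2/5 + 36/5 = 38/5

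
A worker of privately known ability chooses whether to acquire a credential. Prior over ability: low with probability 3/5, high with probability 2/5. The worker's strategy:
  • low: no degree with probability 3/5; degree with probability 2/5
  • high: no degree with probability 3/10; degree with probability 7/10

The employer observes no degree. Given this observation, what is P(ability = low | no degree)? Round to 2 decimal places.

0.75

P(no degree) = (3/5)·(3/5) + (2/5)·(3/10) = 12/25
P(low | no degree) = ((3/5)·(3/5)) / (12/25) = (9/25) / (12/25) = 3/4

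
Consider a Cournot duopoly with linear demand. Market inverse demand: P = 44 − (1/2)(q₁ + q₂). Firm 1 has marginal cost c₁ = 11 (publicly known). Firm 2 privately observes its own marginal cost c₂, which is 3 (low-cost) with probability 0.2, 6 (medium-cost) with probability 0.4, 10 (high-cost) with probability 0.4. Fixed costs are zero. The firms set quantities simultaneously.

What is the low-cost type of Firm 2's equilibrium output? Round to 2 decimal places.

31.33

Type-c best response for Firm 2: q₂(c) = (44 − c) − q₁/2.
Firm 1 maximizes expected profit; its first-order condition is 44 − q₁ − (1/2)E[q₂] − 11 = 0.
Substituting E[q₂] and solving: E[c₂] = 7, so q₁ = (44 − 2·11 + 7)/(3/2) = 19.3333.
q₂(low-cost) = (44 − 3 − (1/2)·19.3333) = 31.3333.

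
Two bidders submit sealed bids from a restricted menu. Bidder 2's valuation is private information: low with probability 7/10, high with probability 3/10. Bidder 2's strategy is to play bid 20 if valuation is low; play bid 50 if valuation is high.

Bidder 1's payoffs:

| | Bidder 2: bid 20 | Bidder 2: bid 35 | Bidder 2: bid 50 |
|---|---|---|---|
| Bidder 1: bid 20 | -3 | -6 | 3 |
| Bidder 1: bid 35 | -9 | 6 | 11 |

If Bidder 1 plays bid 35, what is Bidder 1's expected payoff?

Take the expectation over Bidder 2's valuation, weighting each type's action by its prior probability.
E[bid 35] = 7/10·(-9) + 3/10·11 = (-63/10) + 33/10 = -3

-3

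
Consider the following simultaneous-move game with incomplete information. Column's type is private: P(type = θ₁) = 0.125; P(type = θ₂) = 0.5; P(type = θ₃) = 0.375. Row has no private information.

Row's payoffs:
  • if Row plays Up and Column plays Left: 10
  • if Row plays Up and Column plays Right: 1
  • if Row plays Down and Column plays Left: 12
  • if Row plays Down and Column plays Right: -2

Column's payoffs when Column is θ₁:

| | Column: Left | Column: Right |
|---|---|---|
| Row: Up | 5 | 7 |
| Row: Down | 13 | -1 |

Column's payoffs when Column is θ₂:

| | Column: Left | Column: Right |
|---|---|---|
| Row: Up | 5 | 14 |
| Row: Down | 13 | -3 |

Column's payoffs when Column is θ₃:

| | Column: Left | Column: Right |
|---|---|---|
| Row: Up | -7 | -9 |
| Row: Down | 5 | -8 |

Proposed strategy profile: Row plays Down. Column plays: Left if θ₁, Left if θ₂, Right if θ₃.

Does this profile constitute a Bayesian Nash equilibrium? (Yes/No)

A profile is a BNE iff every type of every player is best-responding given beliefs about the other side.
Row plays Down: E[Down] = 0.125·(12) + 0.5·(12) + 0.375·(-2) = 6.75; E[Up] = 6.625. Best-responding. ✓
Column (type θ₁), facing Down: Left gives 13, Right gives -1. Proposed Left is best. ✓
Column (type θ₂), facing Down: Left gives 13, Right gives -3. Proposed Left is best. ✓
Column (type θ₃), facing Down: Left gives 5, Right gives -8. Proposed Right is not best — profitable deviation exists. ✗

No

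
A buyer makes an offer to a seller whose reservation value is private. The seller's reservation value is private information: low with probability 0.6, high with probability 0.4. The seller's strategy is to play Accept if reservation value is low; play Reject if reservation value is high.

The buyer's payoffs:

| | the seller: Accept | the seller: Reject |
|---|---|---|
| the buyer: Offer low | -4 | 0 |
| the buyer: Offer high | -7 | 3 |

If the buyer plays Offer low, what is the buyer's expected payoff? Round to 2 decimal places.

-2.40

Take the expectation over the seller's reservation value, weighting each type's action by its prior probability.
E[Offer low] = 0.6·(-4) + 0.4·0 = (-2.4) + 0 = -2.4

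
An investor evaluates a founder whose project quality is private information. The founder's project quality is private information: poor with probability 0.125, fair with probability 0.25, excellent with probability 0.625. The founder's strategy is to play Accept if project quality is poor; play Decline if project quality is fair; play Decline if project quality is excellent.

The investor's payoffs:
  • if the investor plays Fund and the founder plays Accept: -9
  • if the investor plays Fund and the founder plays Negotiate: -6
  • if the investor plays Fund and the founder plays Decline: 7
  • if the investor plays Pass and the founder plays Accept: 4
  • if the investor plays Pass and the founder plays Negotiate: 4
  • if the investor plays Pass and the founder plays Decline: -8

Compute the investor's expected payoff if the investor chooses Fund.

5

Take the expectation over the founder's project quality, weighting each type's action by its prior probability.
E[Fund] = 0.125·(-9) + 0.25·7 + 0.625·7 = (-1.125) + 1.75 + 4.375 = 5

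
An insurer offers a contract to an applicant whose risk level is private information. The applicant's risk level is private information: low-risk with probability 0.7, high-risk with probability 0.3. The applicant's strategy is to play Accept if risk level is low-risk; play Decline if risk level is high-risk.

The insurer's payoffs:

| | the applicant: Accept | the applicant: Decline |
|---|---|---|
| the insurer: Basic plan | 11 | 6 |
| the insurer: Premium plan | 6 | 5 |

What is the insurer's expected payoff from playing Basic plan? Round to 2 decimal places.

9.50

E[Basic plan] = 0.7·11 + 0.3·6 = 7.7 + 1.8 = 9.5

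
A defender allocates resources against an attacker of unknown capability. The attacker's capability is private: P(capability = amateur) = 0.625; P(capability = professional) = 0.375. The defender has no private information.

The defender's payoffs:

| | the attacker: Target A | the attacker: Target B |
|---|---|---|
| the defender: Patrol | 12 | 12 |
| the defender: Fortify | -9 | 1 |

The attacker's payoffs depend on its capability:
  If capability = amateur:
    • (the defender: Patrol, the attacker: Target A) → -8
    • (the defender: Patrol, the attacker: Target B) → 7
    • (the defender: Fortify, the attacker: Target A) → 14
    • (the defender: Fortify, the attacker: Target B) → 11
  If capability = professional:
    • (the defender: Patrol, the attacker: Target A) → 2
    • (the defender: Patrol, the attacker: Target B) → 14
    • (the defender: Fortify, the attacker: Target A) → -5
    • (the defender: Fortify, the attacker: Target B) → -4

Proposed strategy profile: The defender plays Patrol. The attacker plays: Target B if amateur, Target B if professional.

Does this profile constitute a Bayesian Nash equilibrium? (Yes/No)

Yes

The defender plays Patrol: E[Patrol] = 0.625·(12) + 0.375·(12) = 12; E[Fortify] = 1. Best-responding. ✓
The attacker (capability amateur), facing Patrol: Target A gives -8, Target B gives 7. Proposed Target B is best. ✓
The attacker (capability professional), facing Patrol: Target A gives 2, Target B gives 14. Proposed Target B is best. ✓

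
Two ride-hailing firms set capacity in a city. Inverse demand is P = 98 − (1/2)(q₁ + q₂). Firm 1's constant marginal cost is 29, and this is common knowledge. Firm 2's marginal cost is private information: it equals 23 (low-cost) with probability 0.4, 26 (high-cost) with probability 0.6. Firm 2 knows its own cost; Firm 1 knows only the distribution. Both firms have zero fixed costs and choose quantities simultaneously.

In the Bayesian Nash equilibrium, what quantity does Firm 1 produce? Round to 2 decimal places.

43.20

Firm 2 with cost c maximizes (98 − (1/2)(q₁+q₂) − c)·q₂, giving q₂(c) = (98 − c − (1/2)q₁).
E[c₂] = 0.4·23 + 0.6·26 = 24.8
Firm 1's FOC against E[q₂] yields q₁ = (98 − 2·29 + E[c₂])/(3/2) = (98 − 58 + 24.8)/(3/2) = 43.2.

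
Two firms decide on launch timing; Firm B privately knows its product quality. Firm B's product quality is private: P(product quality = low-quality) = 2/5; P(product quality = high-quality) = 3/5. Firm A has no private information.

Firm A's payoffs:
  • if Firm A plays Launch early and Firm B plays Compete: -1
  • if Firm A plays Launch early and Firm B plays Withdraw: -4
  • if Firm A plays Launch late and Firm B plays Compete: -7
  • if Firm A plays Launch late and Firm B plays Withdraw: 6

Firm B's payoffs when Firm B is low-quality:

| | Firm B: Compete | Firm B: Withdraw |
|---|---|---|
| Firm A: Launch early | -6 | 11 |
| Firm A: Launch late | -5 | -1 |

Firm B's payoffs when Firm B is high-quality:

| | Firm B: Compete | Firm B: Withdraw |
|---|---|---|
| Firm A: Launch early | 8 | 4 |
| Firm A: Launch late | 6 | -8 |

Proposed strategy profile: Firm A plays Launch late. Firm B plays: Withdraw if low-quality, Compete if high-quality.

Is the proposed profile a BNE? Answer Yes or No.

Yes

Firm A plays Launch late: E[Launch late] = 2/5·(6) + 3/5·(-7) = -9/5; E[Launch early] = -11/5. Best-responding. ✓
Firm B (product quality low-quality), facing Launch late: Compete gives -5, Withdraw gives -1. Proposed Withdraw is best. ✓
Firm B (product quality high-quality), facing Launch late: Compete gives 6, Withdraw gives -8. Proposed Compete is best. ✓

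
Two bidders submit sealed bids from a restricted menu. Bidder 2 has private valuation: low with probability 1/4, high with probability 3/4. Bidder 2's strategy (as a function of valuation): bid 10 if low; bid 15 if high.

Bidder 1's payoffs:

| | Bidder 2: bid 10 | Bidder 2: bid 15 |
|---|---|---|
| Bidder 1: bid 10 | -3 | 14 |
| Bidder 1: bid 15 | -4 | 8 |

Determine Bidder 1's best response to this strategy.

Compute Bidder 1's expected payoff for each action, taking the expectation over Bidder 2's type.
E[bid 10] = 1/4·(-3) + 3/4·(14) = 39/4
E[bid 15] = 1/4·(-4) + 3/4·(8) = 5
Best response: bid 10 (39/4 is the largest).

bid 10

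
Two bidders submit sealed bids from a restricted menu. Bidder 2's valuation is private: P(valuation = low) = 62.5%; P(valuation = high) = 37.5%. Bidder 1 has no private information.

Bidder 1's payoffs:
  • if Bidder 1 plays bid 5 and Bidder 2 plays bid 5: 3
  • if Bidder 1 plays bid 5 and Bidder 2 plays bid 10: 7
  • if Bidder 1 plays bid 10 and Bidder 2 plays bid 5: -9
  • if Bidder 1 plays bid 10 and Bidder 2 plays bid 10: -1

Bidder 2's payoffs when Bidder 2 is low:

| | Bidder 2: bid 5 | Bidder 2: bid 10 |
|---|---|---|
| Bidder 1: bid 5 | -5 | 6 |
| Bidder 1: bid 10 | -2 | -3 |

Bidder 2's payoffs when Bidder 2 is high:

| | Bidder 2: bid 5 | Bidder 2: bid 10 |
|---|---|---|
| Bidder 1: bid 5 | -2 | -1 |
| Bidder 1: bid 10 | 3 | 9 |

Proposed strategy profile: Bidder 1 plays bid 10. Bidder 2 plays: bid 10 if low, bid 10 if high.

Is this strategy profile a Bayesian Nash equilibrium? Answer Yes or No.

Bidder 1 plays bid 10: E[bid 10] = 0.625·(-1) + 0.375·(-1) = -1; E[bid 5] = 7. Not best-responding. ✗
Bidder 2 (valuation low), facing bid 10: bid 5 gives -2, bid 10 gives -3. Proposed bid 10 is not best — profitable deviation exists. ✗
Bidder 2 (valuation high), facing bid 10: bid 5 gives 3, bid 10 gives 9. Proposed bid 10 is best. ✓

No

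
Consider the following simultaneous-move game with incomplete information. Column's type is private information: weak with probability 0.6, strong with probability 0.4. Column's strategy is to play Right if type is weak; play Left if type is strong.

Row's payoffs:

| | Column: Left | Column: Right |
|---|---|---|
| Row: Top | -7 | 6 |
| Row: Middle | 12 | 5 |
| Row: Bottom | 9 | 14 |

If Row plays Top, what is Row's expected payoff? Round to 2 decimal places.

0.80

Take the expectation over Column's type, weighting each type's action by its prior probability.
E[Top] = 0.6·6 + 0.4·(-7) = 3.6 + (-2.8) = 0.8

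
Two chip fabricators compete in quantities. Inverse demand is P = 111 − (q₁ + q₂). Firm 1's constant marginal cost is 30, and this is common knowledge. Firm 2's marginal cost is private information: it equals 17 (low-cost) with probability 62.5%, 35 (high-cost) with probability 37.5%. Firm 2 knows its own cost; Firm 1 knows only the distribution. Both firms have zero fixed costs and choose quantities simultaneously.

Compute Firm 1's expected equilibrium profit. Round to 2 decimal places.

Type-c best response for Firm 2: q₂(c) = (111 − c)/2 − q₁/2.
Firm 1 maximizes expected profit; its first-order condition is 111 − 2q₁ − E[q₂] − 30 = 0.
Substituting E[q₂] and solving: E[c₂] = 23.75, so q₁ = (111 − 2·30 + 23.75)/3 = 24.9167.
E[P] = 111 − (q₁ + E[q₂]) = 54.9167; Firm 1's expected profit = (E[P] − 30)·q₁ = (54.9167 − 30)·24.9167 = 620.84.

620.84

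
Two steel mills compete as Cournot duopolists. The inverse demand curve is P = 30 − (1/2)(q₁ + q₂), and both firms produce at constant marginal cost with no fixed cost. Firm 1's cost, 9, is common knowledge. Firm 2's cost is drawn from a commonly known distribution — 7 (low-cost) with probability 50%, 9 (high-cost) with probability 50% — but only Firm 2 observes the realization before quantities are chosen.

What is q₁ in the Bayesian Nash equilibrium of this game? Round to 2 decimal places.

13.33

Type-c best response for Firm 2: q₂(c) = (30 − c) − q₁/2.
Firm 1 maximizes expected profit; its first-order condition is 30 − q₁ − (1/2)E[q₂] − 9 = 0.
Substituting E[q₂] and solving: E[c₂] = 8, so q₁ = (30 − 2·9 + 8)/(3/2) = 13.3333.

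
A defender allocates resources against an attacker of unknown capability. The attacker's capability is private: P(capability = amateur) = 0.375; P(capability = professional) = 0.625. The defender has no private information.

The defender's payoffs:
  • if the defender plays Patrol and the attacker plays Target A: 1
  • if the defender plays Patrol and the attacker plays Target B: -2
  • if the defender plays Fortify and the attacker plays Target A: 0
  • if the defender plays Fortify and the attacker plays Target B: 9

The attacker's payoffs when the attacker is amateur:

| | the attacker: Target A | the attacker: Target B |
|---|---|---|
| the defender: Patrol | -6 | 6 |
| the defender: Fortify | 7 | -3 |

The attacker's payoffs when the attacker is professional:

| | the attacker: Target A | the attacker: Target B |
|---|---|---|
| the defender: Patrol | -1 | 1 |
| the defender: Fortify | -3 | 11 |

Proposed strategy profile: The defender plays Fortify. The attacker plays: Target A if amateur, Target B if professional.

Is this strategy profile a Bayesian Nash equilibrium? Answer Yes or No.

The defender plays Fortify: E[Fortify] = 0.375·(0) + 0.625·(9) = 5.625; E[Patrol] = -0.875. Best-responding. ✓
The attacker (capability amateur), facing Fortify: Target A gives 7, Target B gives -3. Proposed Target A is best. ✓
The attacker (capability professional), facing Fortify: Target A gives -3, Target B gives 11. Proposed Target B is best. ✓

Yes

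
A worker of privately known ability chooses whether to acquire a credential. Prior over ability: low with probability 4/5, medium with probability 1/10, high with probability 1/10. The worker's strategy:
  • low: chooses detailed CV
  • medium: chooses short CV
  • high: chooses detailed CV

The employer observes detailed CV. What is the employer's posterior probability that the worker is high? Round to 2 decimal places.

0.11

P(detailed CV) = (4/5)·1 + (1/10)·0 + (1/10)·1 = 9/10
P(high | detailed CV) = ((1/10)·1) / (9/10) = (1/10) / (9/10) = 1/9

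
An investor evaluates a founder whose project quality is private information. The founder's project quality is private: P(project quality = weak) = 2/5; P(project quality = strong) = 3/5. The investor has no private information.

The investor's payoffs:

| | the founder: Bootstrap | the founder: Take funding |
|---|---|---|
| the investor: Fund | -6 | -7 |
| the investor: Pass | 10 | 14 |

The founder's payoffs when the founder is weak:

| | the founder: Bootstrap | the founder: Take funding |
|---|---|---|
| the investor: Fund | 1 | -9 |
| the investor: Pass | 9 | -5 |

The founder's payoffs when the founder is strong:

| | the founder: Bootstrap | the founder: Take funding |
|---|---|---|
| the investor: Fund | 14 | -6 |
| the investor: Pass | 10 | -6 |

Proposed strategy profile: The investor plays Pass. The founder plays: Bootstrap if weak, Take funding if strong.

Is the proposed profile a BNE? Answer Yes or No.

No

A profile is a BNE iff every type of every player is best-responding given beliefs about the other side.
The investor plays Pass: E[Pass] = 2/5·(10) + 3/5·(14) = 62/5; E[Fund] = -33/5. Best-responding. ✓
The founder (project quality weak), facing Pass: Bootstrap gives 9, Take funding gives -5. Proposed Bootstrap is best. ✓
The founder (project quality strong), facing Pass: Bootstrap gives 10, Take funding gives -6. Proposed Take funding is not best — profitable deviation exists. ✗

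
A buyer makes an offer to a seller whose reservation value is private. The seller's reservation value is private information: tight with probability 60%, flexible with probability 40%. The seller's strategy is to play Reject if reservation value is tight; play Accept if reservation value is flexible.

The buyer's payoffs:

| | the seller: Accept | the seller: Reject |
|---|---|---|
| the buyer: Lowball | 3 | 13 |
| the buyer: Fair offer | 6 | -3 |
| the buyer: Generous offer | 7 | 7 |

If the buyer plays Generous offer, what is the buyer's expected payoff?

7

Take the expectation over the seller's reservation value, weighting each type's action by its prior probability.
E[Generous offer] = 0.6·7 + 0.4·7 = 4.2 + 2.8 = 7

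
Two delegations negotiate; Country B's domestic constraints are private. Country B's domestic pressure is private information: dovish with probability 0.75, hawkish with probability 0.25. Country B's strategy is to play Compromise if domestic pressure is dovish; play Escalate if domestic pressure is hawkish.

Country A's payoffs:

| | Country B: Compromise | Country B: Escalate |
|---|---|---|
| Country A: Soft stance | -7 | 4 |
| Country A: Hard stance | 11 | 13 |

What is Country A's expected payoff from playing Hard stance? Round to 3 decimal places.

E[Hard stance] = 0.75·11 + 0.25·13 = 8.25 + 3.25 = 11.5

11.500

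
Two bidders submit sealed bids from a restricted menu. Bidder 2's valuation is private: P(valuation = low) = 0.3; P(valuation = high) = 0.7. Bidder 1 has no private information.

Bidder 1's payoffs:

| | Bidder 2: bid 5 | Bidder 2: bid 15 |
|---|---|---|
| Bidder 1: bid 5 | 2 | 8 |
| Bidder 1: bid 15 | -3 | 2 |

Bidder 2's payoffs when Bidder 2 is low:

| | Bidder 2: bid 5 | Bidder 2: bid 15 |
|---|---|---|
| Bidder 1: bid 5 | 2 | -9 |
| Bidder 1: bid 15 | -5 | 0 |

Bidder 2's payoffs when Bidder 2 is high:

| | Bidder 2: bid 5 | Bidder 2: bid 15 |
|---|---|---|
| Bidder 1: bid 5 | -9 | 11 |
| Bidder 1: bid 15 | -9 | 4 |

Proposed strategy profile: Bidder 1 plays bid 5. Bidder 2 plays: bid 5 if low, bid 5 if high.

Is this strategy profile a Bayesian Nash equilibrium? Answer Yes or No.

A profile is a BNE iff every type of every player is best-responding given beliefs about the other side.
Bidder 1 plays bid 5: E[bid 5] = 0.3·(2) + 0.7·(2) = 2; E[bid 15] = -3. Best-responding. ✓
Bidder 2 (valuation low), facing bid 5: bid 5 gives 2, bid 15 gives -9. Proposed bid 5 is best. ✓
Bidder 2 (valuation high), facing bid 5: bid 5 gives -9, bid 15 gives 11. Proposed bid 5 is not best — profitable deviation exists. ✗

No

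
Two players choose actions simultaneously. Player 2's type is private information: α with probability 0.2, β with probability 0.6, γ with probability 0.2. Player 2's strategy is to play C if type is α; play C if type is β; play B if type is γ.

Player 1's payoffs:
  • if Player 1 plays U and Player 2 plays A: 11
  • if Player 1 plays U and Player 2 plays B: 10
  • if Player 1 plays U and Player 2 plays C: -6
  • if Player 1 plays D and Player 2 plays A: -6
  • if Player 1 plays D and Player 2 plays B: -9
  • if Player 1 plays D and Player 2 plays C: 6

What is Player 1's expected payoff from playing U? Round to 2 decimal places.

E[U] = 0.2·(-6) + 0.6·(-6) + 0.2·10 = (-1.2) + (-3.6) + 2 = -2.8

-2.80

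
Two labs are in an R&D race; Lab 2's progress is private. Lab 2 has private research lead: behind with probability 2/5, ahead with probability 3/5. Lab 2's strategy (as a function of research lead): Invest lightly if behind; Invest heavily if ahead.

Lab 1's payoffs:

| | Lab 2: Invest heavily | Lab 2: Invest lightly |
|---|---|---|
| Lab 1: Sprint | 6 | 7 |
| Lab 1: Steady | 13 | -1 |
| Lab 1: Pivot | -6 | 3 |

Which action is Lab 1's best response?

E[Sprint] = 2/5·(7) + 3/5·(6) = 32/5
E[Steady] = 2/5·(-1) + 3/5·(13) = 37/5
E[Pivot] = 2/5·(3) + 3/5·(-6) = -12/5
Best response: Steady (37/5 is the largest).

Steady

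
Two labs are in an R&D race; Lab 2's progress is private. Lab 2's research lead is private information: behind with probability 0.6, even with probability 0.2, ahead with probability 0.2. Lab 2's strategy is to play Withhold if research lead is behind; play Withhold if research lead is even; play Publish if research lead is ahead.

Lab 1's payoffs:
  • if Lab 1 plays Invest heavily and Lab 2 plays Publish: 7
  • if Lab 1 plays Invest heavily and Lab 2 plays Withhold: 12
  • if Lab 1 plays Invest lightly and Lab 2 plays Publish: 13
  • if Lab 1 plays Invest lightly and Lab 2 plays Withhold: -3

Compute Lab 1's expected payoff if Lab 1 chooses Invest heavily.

Take the expectation over Lab 2's research lead, weighting each type's action by its prior probability.
E[Invest heavily] = 0.6·12 + 0.2·12 + 0.2·7 = 7.2 + 2.4 + 1.4 = 11

11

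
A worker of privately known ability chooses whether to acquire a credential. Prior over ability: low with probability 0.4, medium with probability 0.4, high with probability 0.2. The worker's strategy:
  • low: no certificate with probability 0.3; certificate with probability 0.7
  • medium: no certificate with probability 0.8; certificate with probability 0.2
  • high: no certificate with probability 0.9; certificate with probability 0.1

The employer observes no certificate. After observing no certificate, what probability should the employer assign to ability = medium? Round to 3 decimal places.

0.516

P(no certificate) = 0.4·0.3 + 0.4·0.8 + 0.2·0.9 = 0.62
P(medium | no certificate) = (0.4·0.8) / 0.62 = 0.32 / 0.62 = 0.516129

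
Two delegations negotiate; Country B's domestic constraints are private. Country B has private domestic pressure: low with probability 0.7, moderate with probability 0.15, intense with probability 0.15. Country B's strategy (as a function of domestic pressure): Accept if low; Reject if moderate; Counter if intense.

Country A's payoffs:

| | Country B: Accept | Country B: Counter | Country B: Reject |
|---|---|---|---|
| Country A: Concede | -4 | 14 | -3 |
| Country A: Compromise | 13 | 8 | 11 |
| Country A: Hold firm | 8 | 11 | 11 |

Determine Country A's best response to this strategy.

E[Concede] = 0.7·(-4) + 0.15·(-3) + 0.15·(14) = -1.15
E[Compromise] = 0.7·(13) + 0.15·(11) + 0.15·(8) = 11.95
E[Hold firm] = 0.7·(8) + 0.15·(11) + 0.15·(11) = 8.9
Best response: Compromise (11.95 is the largest).

Compromise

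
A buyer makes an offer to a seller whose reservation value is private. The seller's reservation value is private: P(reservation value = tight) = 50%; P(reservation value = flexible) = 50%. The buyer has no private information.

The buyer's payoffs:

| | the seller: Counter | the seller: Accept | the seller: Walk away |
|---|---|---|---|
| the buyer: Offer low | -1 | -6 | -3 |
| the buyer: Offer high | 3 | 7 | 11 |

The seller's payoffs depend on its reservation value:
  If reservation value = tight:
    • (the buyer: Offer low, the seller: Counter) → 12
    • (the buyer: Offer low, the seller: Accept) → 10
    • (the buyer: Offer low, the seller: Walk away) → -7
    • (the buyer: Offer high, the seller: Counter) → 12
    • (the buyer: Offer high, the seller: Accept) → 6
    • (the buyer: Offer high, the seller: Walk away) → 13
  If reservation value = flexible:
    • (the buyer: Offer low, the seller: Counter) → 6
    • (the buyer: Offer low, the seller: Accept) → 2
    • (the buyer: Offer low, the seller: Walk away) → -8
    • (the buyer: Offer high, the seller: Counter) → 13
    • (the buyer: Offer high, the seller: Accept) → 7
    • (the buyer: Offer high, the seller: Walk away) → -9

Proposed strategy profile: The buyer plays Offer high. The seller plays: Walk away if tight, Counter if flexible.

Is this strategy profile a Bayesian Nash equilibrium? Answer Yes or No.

A profile is a BNE iff every type of every player is best-responding given beliefs about the other side.
The buyer plays Offer high: E[Offer high] = 0.5·(11) + 0.5·(3) = 7; E[Offer low] = -2. Best-responding. ✓
The seller (reservation value tight), facing Offer high: Counter gives 12, Accept gives 6, Walk away gives 13. Proposed Walk away is best. ✓
The seller (reservation value flexible), facing Offer high: Counter gives 13, Accept gives 7, Walk away gives -9. Proposed Counter is best. ✓

Yes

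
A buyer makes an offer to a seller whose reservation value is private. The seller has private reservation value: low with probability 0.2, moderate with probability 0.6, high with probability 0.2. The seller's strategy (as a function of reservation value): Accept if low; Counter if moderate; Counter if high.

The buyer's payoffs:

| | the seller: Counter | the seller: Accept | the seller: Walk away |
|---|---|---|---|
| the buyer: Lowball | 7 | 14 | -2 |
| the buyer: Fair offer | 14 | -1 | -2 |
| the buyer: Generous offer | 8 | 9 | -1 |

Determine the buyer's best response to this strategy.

Fair offer

Compute the buyer's expected payoff for each action, taking the expectation over the seller's type.
E[Lowball] = 0.2·(14) + 0.6·(7) + 0.2·(7) = 8.4
E[Fair offer] = 0.2·(-1) + 0.6·(14) + 0.2·(14) = 11
E[Generous offer] = 0.2·(9) + 0.6·(8) + 0.2·(8) = 8.2
Best response: Fair offer (11 is the largest).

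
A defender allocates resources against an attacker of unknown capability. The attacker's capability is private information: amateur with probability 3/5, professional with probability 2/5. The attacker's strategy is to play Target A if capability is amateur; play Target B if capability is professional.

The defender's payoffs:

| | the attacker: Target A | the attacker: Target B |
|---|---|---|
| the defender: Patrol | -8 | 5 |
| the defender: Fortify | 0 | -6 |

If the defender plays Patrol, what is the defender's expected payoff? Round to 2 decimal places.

-2.80

Take the expectation over the attacker's capability, weighting each type's action by its prior probability.
E[Patrol] = 3/5·(-8) + 2/5·5 = (-24/5) + 2 = -14/5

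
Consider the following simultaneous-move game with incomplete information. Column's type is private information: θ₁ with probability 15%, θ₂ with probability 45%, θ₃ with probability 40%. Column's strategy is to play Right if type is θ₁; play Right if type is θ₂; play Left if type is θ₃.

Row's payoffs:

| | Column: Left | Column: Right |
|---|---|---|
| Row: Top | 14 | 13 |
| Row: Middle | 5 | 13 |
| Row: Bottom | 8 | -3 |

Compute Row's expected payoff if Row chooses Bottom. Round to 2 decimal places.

1.40

E[Bottom] = 0.15·(-3) + 0.45·(-3) + 0.4·8 = (-0.45) + (-1.35) + 3.2 = 1.4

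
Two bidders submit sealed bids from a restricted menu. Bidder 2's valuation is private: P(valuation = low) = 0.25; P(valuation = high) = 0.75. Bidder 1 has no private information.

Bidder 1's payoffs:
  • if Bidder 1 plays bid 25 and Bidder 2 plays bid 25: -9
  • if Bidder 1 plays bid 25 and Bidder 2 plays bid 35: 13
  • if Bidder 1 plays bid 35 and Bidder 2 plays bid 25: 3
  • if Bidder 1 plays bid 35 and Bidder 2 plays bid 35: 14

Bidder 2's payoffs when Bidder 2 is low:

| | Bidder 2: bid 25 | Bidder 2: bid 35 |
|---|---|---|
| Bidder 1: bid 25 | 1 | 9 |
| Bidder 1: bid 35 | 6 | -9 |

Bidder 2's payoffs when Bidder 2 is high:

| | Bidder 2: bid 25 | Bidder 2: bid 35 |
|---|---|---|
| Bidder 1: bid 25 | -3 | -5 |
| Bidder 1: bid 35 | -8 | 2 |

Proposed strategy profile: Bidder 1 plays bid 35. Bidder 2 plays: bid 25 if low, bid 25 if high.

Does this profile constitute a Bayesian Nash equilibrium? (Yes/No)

No

Bidder 1 plays bid 35: E[bid 35] = 0.25·(3) + 0.75·(3) = 3; E[bid 25] = -9. Best-responding. ✓
Bidder 2 (valuation low), facing bid 35: bid 25 gives 6, bid 35 gives -9. Proposed bid 25 is best. ✓
Bidder 2 (valuation high), facing bid 35: bid 25 gives -8, bid 35 gives 2. Proposed bid 25 is not best — profitable deviation exists. ✗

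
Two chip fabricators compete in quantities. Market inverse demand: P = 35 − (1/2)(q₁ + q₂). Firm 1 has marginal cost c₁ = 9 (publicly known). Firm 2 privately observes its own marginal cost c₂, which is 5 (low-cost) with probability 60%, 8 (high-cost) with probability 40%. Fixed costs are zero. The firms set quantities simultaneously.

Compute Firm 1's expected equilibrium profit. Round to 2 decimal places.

119.61

Type-c best response for Firm 2: q₂(c) = (35 − c) − q₁/2.
Firm 1 maximizes expected profit; its first-order condition is 35 − q₁ − (1/2)E[q₂] − 9 = 0.
Substituting E[q₂] and solving: E[c₂] = 6.2, so q₁ = (35 − 2·9 + 6.2)/(3/2) = 15.4667.
E[P] = 35 − (1/2)·(q₁ + E[q₂]) = 16.7333; Firm 1's expected profit = (E[P] − 9)·q₁ = (16.7333 − 9)·15.4667 = 119.609.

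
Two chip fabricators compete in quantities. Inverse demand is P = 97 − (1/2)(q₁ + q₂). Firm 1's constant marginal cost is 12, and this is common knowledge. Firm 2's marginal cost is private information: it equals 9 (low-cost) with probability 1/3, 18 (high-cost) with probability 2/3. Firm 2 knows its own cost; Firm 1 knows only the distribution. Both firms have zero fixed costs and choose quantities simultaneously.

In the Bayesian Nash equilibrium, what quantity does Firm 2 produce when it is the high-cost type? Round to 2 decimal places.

49.67

Firm 2 with cost c maximizes (97 − (1/2)(q₁+q₂) − c)·q₂, giving q₂(c) = (97 − c − (1/2)q₁).
E[c₂] = 1/3·9 + 2/3·18 = 15
Firm 1's FOC against E[q₂] yields q₁ = (97 − 2·12 + E[c₂])/(3/2) = (97 − 24 + 15)/(3/2) = 58.6667.
q₂(high-cost) = (97 − 18 − (1/2)·58.6667) = 49.6667.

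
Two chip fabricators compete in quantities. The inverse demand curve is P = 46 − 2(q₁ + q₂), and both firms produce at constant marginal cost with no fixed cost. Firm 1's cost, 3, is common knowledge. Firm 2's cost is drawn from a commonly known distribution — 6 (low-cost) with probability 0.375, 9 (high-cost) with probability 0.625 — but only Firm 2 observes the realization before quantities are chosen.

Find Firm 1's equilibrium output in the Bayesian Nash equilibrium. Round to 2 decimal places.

Firm 2 with cost c maximizes (46 − 2(q₁+q₂) − c)·q₂, giving q₂(c) = (46 − c − 2q₁)/4.
E[c₂] = 0.375·6 + 0.625·9 = 7.875
Firm 1's FOC against E[q₂] yields q₁ = (46 − 2·3 + E[c₂])/6 = (46 − 6 + 7.875)/6 = 7.97917.

7.98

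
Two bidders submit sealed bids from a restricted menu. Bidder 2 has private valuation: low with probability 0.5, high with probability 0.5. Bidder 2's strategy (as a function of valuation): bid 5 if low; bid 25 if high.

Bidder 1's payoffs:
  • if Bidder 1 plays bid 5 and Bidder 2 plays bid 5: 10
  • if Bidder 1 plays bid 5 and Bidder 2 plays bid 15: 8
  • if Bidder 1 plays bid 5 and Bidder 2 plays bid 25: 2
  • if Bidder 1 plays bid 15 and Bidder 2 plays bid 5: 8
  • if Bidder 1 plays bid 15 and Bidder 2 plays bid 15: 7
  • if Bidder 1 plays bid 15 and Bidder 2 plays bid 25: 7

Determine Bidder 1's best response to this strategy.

bid 15

Compute Bidder 1's expected payoff for each action, taking the expectation over Bidder 2's type.
E[bid 5] = 0.5·(10) + 0.5·(2) = 6
E[bid 15] = 0.5·(8) + 0.5·(7) = 7.5
Best response: bid 15 (7.5 is the largest).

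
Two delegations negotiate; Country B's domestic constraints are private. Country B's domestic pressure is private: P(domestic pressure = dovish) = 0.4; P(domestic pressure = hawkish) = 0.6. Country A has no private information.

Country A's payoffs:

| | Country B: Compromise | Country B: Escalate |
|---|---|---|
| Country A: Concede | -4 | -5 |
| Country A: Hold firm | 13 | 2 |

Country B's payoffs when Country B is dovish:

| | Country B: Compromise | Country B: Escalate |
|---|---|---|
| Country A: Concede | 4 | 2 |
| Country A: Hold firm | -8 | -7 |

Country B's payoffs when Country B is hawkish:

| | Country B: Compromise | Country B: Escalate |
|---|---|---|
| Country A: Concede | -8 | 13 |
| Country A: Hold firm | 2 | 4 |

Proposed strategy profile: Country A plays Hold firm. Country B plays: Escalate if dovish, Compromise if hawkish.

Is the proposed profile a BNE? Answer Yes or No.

No

Country A plays Hold firm: E[Hold firm] = 0.4·(2) + 0.6·(13) = 8.6; E[Concede] = -4.4. Best-responding. ✓
Country B (domestic pressure dovish), facing Hold firm: Compromise gives -8, Escalate gives -7. Proposed Escalate is best. ✓
Country B (domestic pressure hawkish), facing Hold firm: Compromise gives 2, Escalate gives 4. Proposed Compromise is not best — profitable deviation exists. ✗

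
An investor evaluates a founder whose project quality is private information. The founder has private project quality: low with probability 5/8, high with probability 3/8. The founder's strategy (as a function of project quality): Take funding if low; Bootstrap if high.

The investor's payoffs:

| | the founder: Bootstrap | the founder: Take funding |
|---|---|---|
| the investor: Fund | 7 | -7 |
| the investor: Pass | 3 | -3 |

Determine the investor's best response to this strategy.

Pass

Compute the investor's expected payoff for each action, taking the expectation over the founder's type.
E[Fund] = 5/8·(-7) + 3/8·(7) = -7/4
E[Pass] = 5/8·(-3) + 3/8·(3) = -3/4
Best response: Pass (-3/4 is the largest).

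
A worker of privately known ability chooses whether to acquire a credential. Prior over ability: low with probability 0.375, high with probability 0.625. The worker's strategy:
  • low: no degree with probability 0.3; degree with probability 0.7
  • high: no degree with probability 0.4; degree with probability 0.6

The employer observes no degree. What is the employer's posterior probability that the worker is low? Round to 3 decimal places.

Apply Bayes' rule using the sender's strategy as the likelihood.
P(no degree) = 0.375·0.3 + 0.625·0.4 = 0.3625
P(low | no degree) = (0.375·0.3) / 0.3625 = 0.1125 / 0.3625 = 0.310345

0.310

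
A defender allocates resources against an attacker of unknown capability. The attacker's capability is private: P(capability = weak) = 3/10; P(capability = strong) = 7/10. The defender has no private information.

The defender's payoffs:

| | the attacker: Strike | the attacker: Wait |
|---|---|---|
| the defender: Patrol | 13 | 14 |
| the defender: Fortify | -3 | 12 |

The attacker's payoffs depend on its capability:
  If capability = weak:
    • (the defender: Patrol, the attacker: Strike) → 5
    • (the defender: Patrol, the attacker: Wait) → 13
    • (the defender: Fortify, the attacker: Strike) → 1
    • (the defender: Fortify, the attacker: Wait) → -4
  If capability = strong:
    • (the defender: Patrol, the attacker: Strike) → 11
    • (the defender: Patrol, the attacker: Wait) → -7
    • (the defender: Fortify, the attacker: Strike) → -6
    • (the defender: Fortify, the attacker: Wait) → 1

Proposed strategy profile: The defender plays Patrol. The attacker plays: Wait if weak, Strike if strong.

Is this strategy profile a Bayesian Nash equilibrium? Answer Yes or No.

Yes

The defender plays Patrol: E[Patrol] = 3/10·(14) + 7/10·(13) = 133/10; E[Fortify] = 3/2. Best-responding. ✓
The attacker (capability weak), facing Patrol: Strike gives 5, Wait gives 13. Proposed Wait is best. ✓
The attacker (capability strong), facing Patrol: Strike gives 11, Wait gives -7. Proposed Strike is best. ✓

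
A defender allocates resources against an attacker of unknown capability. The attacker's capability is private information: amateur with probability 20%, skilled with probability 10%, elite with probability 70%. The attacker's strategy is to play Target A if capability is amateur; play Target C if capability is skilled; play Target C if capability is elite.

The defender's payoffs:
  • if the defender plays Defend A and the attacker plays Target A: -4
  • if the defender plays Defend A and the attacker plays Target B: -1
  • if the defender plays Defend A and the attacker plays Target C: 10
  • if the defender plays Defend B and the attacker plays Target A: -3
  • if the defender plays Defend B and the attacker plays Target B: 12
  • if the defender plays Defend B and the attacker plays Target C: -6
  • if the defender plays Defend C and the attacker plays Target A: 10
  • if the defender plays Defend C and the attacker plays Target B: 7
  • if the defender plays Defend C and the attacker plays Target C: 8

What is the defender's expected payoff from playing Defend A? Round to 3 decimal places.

E[Defend A] = 0.2·(-4) + 0.1·10 + 0.7·10 = (-0.8) + 1 + 7 = 7.2

7.200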